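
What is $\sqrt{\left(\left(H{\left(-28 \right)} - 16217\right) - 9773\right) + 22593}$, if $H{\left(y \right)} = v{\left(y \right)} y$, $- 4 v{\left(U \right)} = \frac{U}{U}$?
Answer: $i \sqrt{3390} \approx 58.224 i$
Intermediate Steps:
$v{\left(U \right)} = - \frac{1}{4}$ ($v{\left(U \right)} = - \frac{U \frac{1}{U}}{4} = \left(- \frac{1}{4}\right) 1 = - \frac{1}{4}$)
$H{\left(y \right)} = - \frac{y}{4}$
$\sqrt{\left(\left(H{\left(-28 \right)} - 16217\right) - 9773\right) + 22593} = \sqrt{\left(\left(\left(- \frac{1}{4}\right) \left(-28\right) - 16217\right) - 9773\right) + 22593} = \sqrt{\left(\left(7 - 16217\right) - 9773\right) + 22593} = \sqrt{\left(-16210 - 9773\right) + 22593} = \sqrt{-25983 + 22593} = \sqrt{-3390} = i \sqrt{3390}$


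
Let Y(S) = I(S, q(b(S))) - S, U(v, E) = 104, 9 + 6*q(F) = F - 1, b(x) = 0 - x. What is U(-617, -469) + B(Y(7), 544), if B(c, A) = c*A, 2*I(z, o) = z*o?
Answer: -27296/3 ≈ -9098.7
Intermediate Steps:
b(x) = -x
q(F) = -5/3 + F/6 (q(F) = -3/2 + (F - 1)/6 = -3/2 + (-1 + F)/6 = -3/2 + (-1/6 + F/6) = -5/3 + F/6)
I(z, o) = o*z/2 (I(z, o) = (z*o)/2 = (o*z)/2 = o*z/2)
Y(S) = -S + S*(-5/3 - S/6)/2 (Y(S) = (-5/3 + (-S)/6)*S/2 - S = (-5/3 - S/6)*S/2 - S = S*(-5/3 - S/6)/2 - S = -S + S*(-5/3 - S/6)/2)
B(c, A) = A*c
U(-617, -469) + B(Y(7), 544) = 104 + 544*((1/12)*7*(-22 - 1*7)) = 104 + 544*((1/12)*7*(-22 - 7)) = 104 + 544*((1/12)*7*(-29)) = 104 + 544*(-203/12) = 104 - 27608/3 = -27296/3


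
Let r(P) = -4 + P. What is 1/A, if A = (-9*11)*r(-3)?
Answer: 1/693 ≈ 0.0014430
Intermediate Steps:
A = 693 (A = (-9*11)*(-4 - 3) = -99*(-7) = 693)
1/A = 1/693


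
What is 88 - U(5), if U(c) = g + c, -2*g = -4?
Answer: 81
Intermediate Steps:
g = 2 (g = -½*(-4) = 2)
U(c) = 2 + c
88 - U(5) = 88 - (2 + 5) = 88 - 1*7 = 88 - 7 = 81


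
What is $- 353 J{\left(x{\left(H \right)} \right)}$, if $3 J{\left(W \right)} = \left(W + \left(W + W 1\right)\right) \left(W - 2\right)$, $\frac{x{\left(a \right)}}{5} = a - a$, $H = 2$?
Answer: $0$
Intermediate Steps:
$x{\left(a \right)} = 0$ ($x{\left(a \right)} = 5 \left(a - a\right) = 5 \cdot 0 = 0$)
$J{\left(W \right)} = W \left(-2 + W\right)$ ($J{\left(W \right)} = \frac{\left(W + \left(W + W 1\right)\right) \left(W - 2\right)}{3} = \frac{\left(W + \left(W + W\right)\right) \left(-2 + W\right)}{3} = \frac{\left(W + 2 W\right) \left(-2 + W\right)}{3} = \frac{3 W \left(-2 + W\right)}{3} = W \left(-2 + W\right)$)
$- 353 J{\left(x{\left(H \right)} \right)} = - 353 \cdot 0 \left(-2 + 0\right) = - 353 \cdot 0 \left(-2\right) = \left(-353\right) 0 = 0$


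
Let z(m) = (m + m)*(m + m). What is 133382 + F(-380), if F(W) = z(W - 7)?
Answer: 732458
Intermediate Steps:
z(m) = 4*m² (z(m) = (2*m)*(2*m) = 4*m²)
F(W) = 4*(-7 + W)² (F(W) = 4*(W - 7)² = 4*(-7 + W)²)
133382 + F(-380) = 133382 + 4*(-7 - 380)² = 133382 + 4*(-387)² = 133382 + 4*149769 = 133382 + 599076 = 732458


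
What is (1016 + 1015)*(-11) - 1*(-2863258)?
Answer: 2840917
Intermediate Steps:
(1016 + 1015)*(-11) - 1*(-2863258) = 2031*(-11) + 2863258 = -22341 + 2863258 = 2840917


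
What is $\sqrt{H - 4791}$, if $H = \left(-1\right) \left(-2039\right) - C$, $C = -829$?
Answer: $i \sqrt{1923} \approx 43.852 i$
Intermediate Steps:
$H = 2868$ ($H = \left(-1\right) \left(-2039\right) - -829 = 2039 + 829 = 2868$)
$\sqrt{H - 4791} = \sqrt{2868 - 4791} = \sqrt{-1923} = i \sqrt{1923}$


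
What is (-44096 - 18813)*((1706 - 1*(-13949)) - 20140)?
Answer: 282146865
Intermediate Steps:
(-44096 - 18813)*((1706 - 1*(-13949)) - 20140) = -62909*((1706 + 13949) - 20140) = -62909*(15655 - 20140) = -62909*(-4485) = 282146865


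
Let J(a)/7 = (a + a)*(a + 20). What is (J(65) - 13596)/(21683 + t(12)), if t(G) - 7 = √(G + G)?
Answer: 115235355/39204673 - 31877*√6/117614019 ≈ 2.9387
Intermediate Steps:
t(G) = 7 + √2*√G (t(G) = 7 + √(G + G) = 7 + √(2*G) = 7 + √2*√G)
J(a) = 14*a*(20 + a) (J(a) = 7*((a + a)*(a + 20)) = 7*((2*a)*(20 + a)) = 7*(2*a*(20 + a)) = 14*a*(20 + a))
(J(65) - 13596)/(21683 + t(12)) = (14*65*(20 + 65) - 13596)/(21683 + (7 + √2*√12)) = (14*65*85 - 13596)/(21683 + (7 + √2*(2*√3))) = (77350 - 13596)/(21683 + (7 + 2*√6)) = 63754/(21690 + 2*√6)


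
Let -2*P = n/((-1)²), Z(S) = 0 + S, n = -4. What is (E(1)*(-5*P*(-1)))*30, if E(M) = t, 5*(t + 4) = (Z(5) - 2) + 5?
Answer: -720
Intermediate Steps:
Z(S) = S
P = 2 (P = -(-2)/((-1)²) = -(-2)/1 = -(-2) = -½*(-4) = 2)
t = -12/5 (t = -4 + ((5 - 2) + 5)/5 = -4 + (3 + 5)/5 = -4 + (⅕)*8 = -4 + 8/5 = -12/5 ≈ -2.4000)
E(M) = -12/5
(E(1)*(-5*P*(-1)))*30 = -12*(-5*2)*(-1)/5*30 = -(-24)*(-1)*30 = -12/5*10*30 = -24*30 = -720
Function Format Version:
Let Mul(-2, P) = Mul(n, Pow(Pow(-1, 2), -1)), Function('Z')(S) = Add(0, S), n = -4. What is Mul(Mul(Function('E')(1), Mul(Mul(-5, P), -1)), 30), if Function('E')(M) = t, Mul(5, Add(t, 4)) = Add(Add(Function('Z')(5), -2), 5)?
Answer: -720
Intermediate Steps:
Function('Z')(S) = S
P = 2 (P = Mul(Rational(-1, 2), Mul(-4, Pow(Pow(-1, 2), -1))) = Mul(Rational(-1, 2), Mul(-4, Pow(1, -1))) = Mul(Rational(-1, 2), Mul(-4, 1)) = Mul(Rational(-1, 2), -4) = 2)
t = Rational(-12, 5) (t = Add(-4, Mul(Rational(1, 5), Add(Add(5, -2), 5))) = Add(-4, Mul(Rational(1, 5), Add(3, 5))) = Add(-4, Mul(Rational(1, 5), 8)) = Add(-4, Rational(8, 5)) = Rational(-12, 5) ≈ -2.4000)
Function('E')(M) = Rational(-12, 5)
Mul(Mul(Function('E')(1), Mul(Mul(-5, P), -1)), 30) = Mul(Mul(Rational(-12, 5), Mul(Mul(-5, 2), -1)), 30) = Mul(Mul(Rational(-12, 5), Mul(-10, -1)), 30) = Mul(Mul(Rational(-12, 5), 10), 30) = Mul(-24, 30) = -720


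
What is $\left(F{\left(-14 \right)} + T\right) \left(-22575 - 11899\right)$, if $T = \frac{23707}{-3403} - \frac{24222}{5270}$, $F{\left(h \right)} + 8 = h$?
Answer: $\frac{10375073992712}{8966905} \approx 1.157 \cdot 10^{6}$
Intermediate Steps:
$F{\left(h \right)} = -8 + h$
$T = - \frac{103681678}{8966905}$ ($T = 23707 \left(- \frac{1}{3403}\right) - \frac{12111}{2635} = - \frac{23707}{3403} - \frac{12111}{2635} = - \frac{103681678}{8966905} \approx -11.563$)
$\left(F{\left(-14 \right)} + T\right) \left(-22575 - 11899\right) = \left(\left(-8 - 14\right) - \frac{103681678}{8966905}\right) \left(-22575 - 11899\right) = \left(-22 - \frac{103681678}{8966905}\right) \left(-34474\right) = \left(- \frac{300953588}{8966905}\right) \left(-34474\right) = \frac{10375073992712}{8966905}$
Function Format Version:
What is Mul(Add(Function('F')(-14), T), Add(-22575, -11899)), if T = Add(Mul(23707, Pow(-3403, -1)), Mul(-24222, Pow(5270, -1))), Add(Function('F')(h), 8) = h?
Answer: Rational(10375073992712, 8966905) ≈ 1.1570e+6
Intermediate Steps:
Function('F')(h) = Add(-8, h)
T = Rational(-103681678, 8966905) (T = Add(Mul(23707, Rational(-1, 3403)), Mul(-24222, Rational(1, 5270))) = Add(Rational(-23707, 3403), Rational(-12111, 2635)) = Rational(-103681678, 8966905) ≈ -11.563)
Mul(Add(Function('F')(-14), T), Add(-22575, -11899)) = Mul(Add(Add(-8, -14), Rational(-103681678, 8966905)), Add(-22575, -11899)) = Mul(Add(-22, Rational(-103681678, 8966905)), -34474) = Mul(Rational(-300953588, 8966905), -34474) = Rational(10375073992712, 8966905)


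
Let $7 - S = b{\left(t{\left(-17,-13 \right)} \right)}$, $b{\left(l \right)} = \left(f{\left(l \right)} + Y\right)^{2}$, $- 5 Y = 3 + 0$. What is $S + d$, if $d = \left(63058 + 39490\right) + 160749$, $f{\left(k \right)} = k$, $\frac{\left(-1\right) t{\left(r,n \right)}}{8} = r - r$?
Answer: $\frac{6582591}{25} \approx 2.633 \cdot 10^{5}$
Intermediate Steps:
$t{\left(r,n \right)} = 0$ ($t{\left(r,n \right)} = - 8 \left(r - r\right) = \left(-8\right) 0 = 0$)
$d = 263297$ ($d = 102548 + 160749 = 263297$)
$Y = - \frac{3}{5}$ ($Y = - \frac{3 + 0}{5} = \left(- \frac{1}{5}\right) 3 = - \frac{3}{5} \approx -0.6$)
$b{\left(l \right)} = \left(- \frac{3}{5} + l\right)^{2}$ ($b{\left(l \right)} = \left(l - \frac{3}{5}\right)^{2} = \left(- \frac{3}{5} + l\right)^{2}$)
$S = \frac{166}{25}$ ($S = 7 - \frac{\left(-3 + 5 \cdot 0\right)^{2}}{25} = 7 - \frac{\left(-3 + 0\right)^{2}}{25} = 7 - \frac{\left(-3\right)^{2}}{25} = 7 - \frac{1}{25} \cdot 9 = 7 - \frac{9}{25} = \frac{166}{25} \approx 6.64$)
$S + d = \frac{166}{25} + 263297 = \frac{6582591}{25}$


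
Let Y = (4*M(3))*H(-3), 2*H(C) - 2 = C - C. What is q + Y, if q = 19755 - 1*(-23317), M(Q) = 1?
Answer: 43076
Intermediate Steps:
H(C) = 1 (H(C) = 1 + (C - C)/2 = 1 + (½)*0 = 1 + 0 = 1)
q = 43072 (q = 19755 + 23317 = 43072)
Y = 4 (Y = (4*1)*1 = 4*1 = 4)
q + Y = 43072 + 4 = 43076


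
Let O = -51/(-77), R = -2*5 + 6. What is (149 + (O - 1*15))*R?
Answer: -41476/77 ≈ -538.65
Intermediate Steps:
R = -4 (R = -10 + 6 = -4)
O = 51/77 (O = -51*(-1/77) = 51/77 ≈ 0.66234)
(149 + (O - 1*15))*R = (149 + (51/77 - 1*15))*(-4) = (149 + (51/77 - 15))*(-4) = (149 - 1104/77)*(-4) = (10369/77)*(-4) = -41476/77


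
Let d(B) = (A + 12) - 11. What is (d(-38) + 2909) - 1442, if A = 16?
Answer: 1484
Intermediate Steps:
d(B) = 17 (d(B) = (16 + 12) - 11 = 28 - 11 = 17)
(d(-38) + 2909) - 1442 = (17 + 2909) - 1442 = 2926 - 1442 = 1484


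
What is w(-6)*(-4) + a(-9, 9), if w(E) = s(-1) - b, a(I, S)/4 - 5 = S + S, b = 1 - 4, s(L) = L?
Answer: 84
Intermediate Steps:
b = -3
a(I, S) = 20 + 8*S (a(I, S) = 20 + 4*(S + S) = 20 + 4*(2*S) = 20 + 8*S)
w(E) = 2 (w(E) = -1 - 1*(-3) = -1 + 3 = 2)
w(-6)*(-4) + a(-9, 9) = 2*(-4) + (20 + 8*9) = -8 + (20 + 72) = -8 + 92 = 84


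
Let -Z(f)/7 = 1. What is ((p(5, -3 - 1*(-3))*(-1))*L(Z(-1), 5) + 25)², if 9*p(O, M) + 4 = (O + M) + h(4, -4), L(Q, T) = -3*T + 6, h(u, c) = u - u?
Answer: 676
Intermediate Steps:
h(u, c) = 0
Z(f) = -7 (Z(f) = -7*1 = -7)
L(Q, T) = 6 - 3*T
p(O, M) = -4/9 + M/9 + O/9 (p(O, M) = -4/9 + ((O + M) + 0)/9 = -4/9 + ((M + O) + 0)/9 = -4/9 + (M + O)/9 = -4/9 + (M/9 + O/9) = -4/9 + M/9 + O/9)
((p(5, -3 - 1*(-3))*(-1))*L(Z(-1), 5) + 25)² = (((-4/9 + (-3 - 1*(-3))/9 + (⅑)*5)*(-1))*(6 - 3*5) + 25)² = (((-4/9 + (-3 + 3)/9 + 5/9)*(-1))*(6 - 15) + 25)² = (((-4/9 + (⅑)*0 + 5/9)*(-1))*(-9) + 25)² = (((-4/9 + 0 + 5/9)*(-1))*(-9) + 25)² = (((⅑)*(-1))*(-9) + 25)² = (-⅑*(-9) + 25)² = (1 + 25)² = 26² = 676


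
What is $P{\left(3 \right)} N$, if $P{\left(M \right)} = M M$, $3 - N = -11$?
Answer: $126$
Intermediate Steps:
$N = 14$ ($N = 3 - -11 = 3 + 11 = 14$)
$P{\left(M \right)} = M^{2}$
$P{\left(3 \right)} N = 3^{2} \cdot 14 = 9 \cdot 14 = 126$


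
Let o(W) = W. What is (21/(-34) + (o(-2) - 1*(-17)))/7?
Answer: 489/238 ≈ 2.0546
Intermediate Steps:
(21/(-34) + (o(-2) - 1*(-17)))/7 = (21/(-34) + (-2 - 1*(-17)))/7 = (21*(-1/34) + (-2 + 17))/7 = (-21/34 + 15)/7 = (⅐)*(489/34) = 489/238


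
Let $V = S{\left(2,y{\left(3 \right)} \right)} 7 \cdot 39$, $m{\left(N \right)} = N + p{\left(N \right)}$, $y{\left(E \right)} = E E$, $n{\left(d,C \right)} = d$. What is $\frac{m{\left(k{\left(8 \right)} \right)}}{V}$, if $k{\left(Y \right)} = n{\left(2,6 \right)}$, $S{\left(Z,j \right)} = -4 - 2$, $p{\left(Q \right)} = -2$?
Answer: $0$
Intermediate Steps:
$y{\left(E \right)} = E^{2}$
$S{\left(Z,j \right)} = -6$
$k{\left(Y \right)} = 2$
$m{\left(N \right)} = -2 + N$ ($m{\left(N \right)} = N - 2 = -2 + N$)
$V = -1638$ ($V = \left(-6\right) 7 \cdot 39 = \left(-42\right) 39 = -1638$)
$\frac{m{\left(k{\left(8 \right)} \right)}}{V} = \frac{-2 + 2}{-1638} = 0 \left(- \frac{1}{1638}\right) = 0$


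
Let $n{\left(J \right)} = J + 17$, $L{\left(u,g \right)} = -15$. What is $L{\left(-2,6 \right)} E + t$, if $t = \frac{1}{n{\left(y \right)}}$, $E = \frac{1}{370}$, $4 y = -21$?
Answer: $\frac{155}{3478} \approx 0.044566$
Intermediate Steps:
$y = - \frac{21}{4}$ ($y = \frac{1}{4} \left(-21\right) = - \frac{21}{4} \approx -5.25$)
$n{\left(J \right)} = 17 + J$
$E = \frac{1}{370} \approx 0.0027027$
$t = \frac{4}{47}$ ($t = \frac{1}{17 - \frac{21}{4}} = \frac{1}{\frac{47}{4}} = \frac{4}{47} \approx 0.085106$)
$L{\left(-2,6 \right)} E + t = \left(-15\right) \frac{1}{370} + \frac{4}{47} = - \frac{3}{74} + \frac{4}{47} = \frac{155}{3478}$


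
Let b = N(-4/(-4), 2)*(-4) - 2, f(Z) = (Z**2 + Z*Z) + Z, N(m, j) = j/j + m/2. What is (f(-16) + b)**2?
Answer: 238144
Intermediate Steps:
N(m, j) = 1 + m/2 (N(m, j) = 1 + m*(1/2) = 1 + m/2)
f(Z) = Z + 2*Z**2 (f(Z) = (Z**2 + Z**2) + Z = 2*Z**2 + Z = Z + 2*Z**2)
b = -8 (b = (1 + (-4/(-4))/2)*(-4) - 2 = (1 + (-4*(-1/4))/2)*(-4) - 2 = (1 + (1/2)*1)*(-4) - 2 = (1 + 1/2)*(-4) - 2 = (3/2)*(-4) - 2 = -6 - 2 = -8)
(f(-16) + b)**2 = (-16*(1 + 2*(-16)) - 8)**2 = (-16*(1 - 32) - 8)**2 = (-16*(-31) - 8)**2 = (496 - 8)**2 = 488**2 = 238144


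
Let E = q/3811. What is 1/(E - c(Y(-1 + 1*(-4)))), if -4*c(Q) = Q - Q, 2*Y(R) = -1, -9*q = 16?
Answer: -34299/16 ≈ -2143.7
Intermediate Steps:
q = -16/9 (q = -⅑*16 = -16/9 ≈ -1.7778)
Y(R) = -½ (Y(R) = (½)*(-1) = -½)
c(Q) = 0 (c(Q) = -(Q - Q)/4 = -¼*0 = 0)
E = -16/34299 (E = -16/9/3811 = (1/3811)*(-16/9) = -16/34299 ≈ -0.00046649)
1/(E - c(Y(-1 + 1*(-4)))) = 1/(-16/34299 - 1*0) = 1/(-16/34299 + 0) = 1/(-16/34299) = -34299/16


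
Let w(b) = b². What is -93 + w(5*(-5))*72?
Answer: 44907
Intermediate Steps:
-93 + w(5*(-5))*72 = -93 + (5*(-5))²*72 = -93 + (-25)²*72 = -93 + 625*72 = -93 + 45000 = 44907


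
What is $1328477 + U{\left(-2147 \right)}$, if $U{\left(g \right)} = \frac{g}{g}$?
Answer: $1328478$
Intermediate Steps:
$U{\left(g \right)} = 1$
$1328477 + U{\left(-2147 \right)} = 1328477 + 1 = 1328478$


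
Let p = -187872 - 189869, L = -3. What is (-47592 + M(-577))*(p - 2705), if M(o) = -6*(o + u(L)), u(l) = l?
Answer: 16782233952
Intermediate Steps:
M(o) = 18 - 6*o (M(o) = -6*(o - 3) = -6*(-3 + o) = 18 - 6*o)
p = -377741
(-47592 + M(-577))*(p - 2705) = (-47592 + (18 - 6*(-577)))*(-377741 - 2705) = (-47592 + (18 + 3462))*(-380446) = (-47592 + 3480)*(-380446) = -44112*(-380446) = 16782233952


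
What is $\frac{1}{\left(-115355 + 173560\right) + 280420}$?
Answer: $\frac{1}{338625} \approx 2.9531 \cdot 10^{-6}$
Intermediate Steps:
$\frac{1}{\left(-115355 + 173560\right) + 280420} = \frac{1}{58205 + 280420} = \frac{1}{338625}$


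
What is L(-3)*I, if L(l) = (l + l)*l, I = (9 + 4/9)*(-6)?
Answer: -1020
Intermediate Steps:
I = -170/3 (I = (9 + 4*(⅑))*(-6) = (9 + 4/9)*(-6) = (85/9)*(-6) = -170/3 ≈ -56.667)
L(l) = 2*l² (L(l) = (2*l)*l = 2*l²)
L(-3)*I = (2*(-3)²)*(-170/3) = (2*9)*(-170/3) = 18*(-170/3) = -1020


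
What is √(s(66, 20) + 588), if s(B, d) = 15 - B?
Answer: √537 ≈ 23.173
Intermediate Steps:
√(s(66, 20) + 588) = √((15 - 1*66) + 588) = √((15 - 66) + 588) = √(-51 + 588) = √537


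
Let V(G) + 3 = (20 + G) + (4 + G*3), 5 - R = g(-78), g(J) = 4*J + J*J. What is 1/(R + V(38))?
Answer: -1/5594 ≈ -0.00017876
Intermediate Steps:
g(J) = J² + 4*J (g(J) = 4*J + J² = J² + 4*J)
R = -5767 (R = 5 - (-78)*(4 - 78) = 5 - (-78)*(-74) = 5 - 1*5772 = 5 - 5772 = -5767)
V(G) = 21 + 4*G (V(G) = -3 + ((20 + G) + (4 + G*3)) = -3 + ((20 + G) + (4 + 3*G)) = -3 + (24 + 4*G) = 21 + 4*G)
1/(R + V(38)) = 1/(-5767 + (21 + 4*38)) = 1/(-5767 + (21 + 152)) = 1/(-5767 + 173) = 1/(-5594) = -1/5594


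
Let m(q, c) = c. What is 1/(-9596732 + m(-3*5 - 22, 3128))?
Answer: -1/9593604 ≈ -1.0424e-7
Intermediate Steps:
1/(-9596732 + m(-3*5 - 22, 3128)) = 1/(-9596732 + 3128) = 1/(-9593604) = -1/9593604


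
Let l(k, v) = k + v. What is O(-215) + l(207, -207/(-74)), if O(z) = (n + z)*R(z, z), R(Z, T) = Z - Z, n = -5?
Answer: 15525/74 ≈ 209.80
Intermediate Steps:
R(Z, T) = 0
O(z) = 0 (O(z) = (-5 + z)*0 = 0)
O(-215) + l(207, -207/(-74)) = 0 + (207 - 207/(-74)) = 0 + (207 - 207*(-1/74)) = 0 + (207 + 207/74) = 0 + 15525/74 = 15525/74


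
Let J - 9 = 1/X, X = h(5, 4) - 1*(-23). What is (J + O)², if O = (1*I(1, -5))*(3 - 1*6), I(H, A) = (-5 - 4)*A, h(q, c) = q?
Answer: 12439729/784 ≈ 15867.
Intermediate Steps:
I(H, A) = -9*A
X = 28 (X = 5 - 1*(-23) = 5 + 23 = 28)
O = -135 (O = (1*(-9*(-5)))*(3 - 1*6) = (1*45)*(3 - 6) = 45*(-3) = -135)
J = 253/28 (J = 9 + 1/28 = 253/28 ≈ 9.0357)
(J + O)² = (253/28 - 135)² = (-3527/28)² = 12439729/784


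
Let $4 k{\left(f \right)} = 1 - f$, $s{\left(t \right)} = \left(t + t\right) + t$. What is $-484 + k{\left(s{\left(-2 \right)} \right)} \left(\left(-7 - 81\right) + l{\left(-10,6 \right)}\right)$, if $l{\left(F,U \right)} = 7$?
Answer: $- \frac{2503}{4} \approx -625.75$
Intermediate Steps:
$s{\left(t \right)} = 3 t$ ($s{\left(t \right)} = 2 t + t = 3 t$)
$k{\left(f \right)} = \frac{1}{4} - \frac{f}{4}$ ($k{\left(f \right)} = \frac{1 - f}{4} = \frac{1}{4} - \frac{f}{4}$)
$-484 + k{\left(s{\left(-2 \right)} \right)} \left(\left(-7 - 81\right) + l{\left(-10,6 \right)}\right) = -484 + \left(\frac{1}{4} - \frac{3 \left(-2\right)}{4}\right) \left(\left(-7 - 81\right) + 7\right) = -484 + \left(\frac{1}{4} - - \frac{3}{2}\right) \left(-88 + 7\right) = -484 + \left(\frac{1}{4} + \frac{3}{2}\right) \left(-81\right) = -484 + \frac{7}{4} \left(-81\right) = -484 - \frac{567}{4} = - \frac{2503}{4}$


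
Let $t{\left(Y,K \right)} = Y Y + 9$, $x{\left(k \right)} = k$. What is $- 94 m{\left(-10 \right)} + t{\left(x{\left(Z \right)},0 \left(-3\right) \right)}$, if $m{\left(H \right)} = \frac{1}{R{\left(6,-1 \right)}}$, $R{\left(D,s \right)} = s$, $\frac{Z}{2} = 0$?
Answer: $103$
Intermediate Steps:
$Z = 0$ ($Z = 2 \cdot 0 = 0$)
$m{\left(H \right)} = -1$ ($m{\left(H \right)} = \frac{1}{-1} = -1$)
$t{\left(Y,K \right)} = 9 + Y^{2}$ ($t{\left(Y,K \right)} = Y^{2} + 9 = 9 + Y^{2}$)
$- 94 m{\left(-10 \right)} + t{\left(x{\left(Z \right)},0 \left(-3\right) \right)} = \left(-94\right) \left(-1\right) + \left(9 + 0^{2}\right) = 94 + \left(9 + 0\right) = 94 + 9 = 103$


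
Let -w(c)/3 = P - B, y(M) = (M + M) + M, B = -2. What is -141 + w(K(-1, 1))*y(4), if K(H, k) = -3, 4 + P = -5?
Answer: 111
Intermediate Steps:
P = -9 (P = -4 - 5 = -9)
y(M) = 3*M (y(M) = 2*M + M = 3*M)
w(c) = 21 (w(c) = -3*(-9 - 1*(-2)) = -3*(-9 + 2) = -3*(-7) = 21)
-141 + w(K(-1, 1))*y(4) = -141 + 21*(3*4) = -141 + 21*12 = -141 + 252 = 111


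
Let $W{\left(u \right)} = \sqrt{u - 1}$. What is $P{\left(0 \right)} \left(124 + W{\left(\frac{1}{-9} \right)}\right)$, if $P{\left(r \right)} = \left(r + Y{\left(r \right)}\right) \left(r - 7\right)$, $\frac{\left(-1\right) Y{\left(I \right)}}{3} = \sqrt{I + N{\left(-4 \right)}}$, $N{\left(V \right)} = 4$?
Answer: $5208 + 14 i \sqrt{10} \approx 5208.0 + 44.272 i$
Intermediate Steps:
$Y{\left(I \right)} = - 3 \sqrt{4 + I}$ ($Y{\left(I \right)} = - 3 \sqrt{I + 4} = - 3 \sqrt{4 + I}$)
$P{\left(r \right)} = \left(-7 + r\right) \left(r - 3 \sqrt{4 + r}\right)$ ($P{\left(r \right)} = \left(r - 3 \sqrt{4 + r}\right) \left(r - 7\right) = \left(r - 3 \sqrt{4 + r}\right) \left(-7 + r\right) = \left(-7 + r\right) \left(r - 3 \sqrt{4 + r}\right)$)
$W{\left(u \right)} = \sqrt{-1 + u}$
$P{\left(0 \right)} \left(124 + W{\left(\frac{1}{-9} \right)}\right) = \left(0^{2} - 0 + 21 \sqrt{4 + 0} - 0 \sqrt{4 + 0}\right) \left(124 + \sqrt{-1 + \frac{1}{-9}}\right) = \left(0 + 0 + 21 \sqrt{4} - 0 \sqrt{4}\right) \left(124 + \sqrt{-1 - \frac{1}{9}}\right) = \left(0 + 0 + 21 \cdot 2 - 0 \cdot 2\right) \left(124 + \sqrt{- \frac{10}{9}}\right) = \left(0 + 0 + 42 + 0\right) \left(124 + \frac{i \sqrt{10}}{3}\right) = 42 \left(124 + \frac{i \sqrt{10}}{3}\right) = 5208 + 14 i \sqrt{10}$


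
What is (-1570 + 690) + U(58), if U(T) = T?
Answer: -822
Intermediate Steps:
(-1570 + 690) + U(58) = (-1570 + 690) + 58 = -880 + 58 = -822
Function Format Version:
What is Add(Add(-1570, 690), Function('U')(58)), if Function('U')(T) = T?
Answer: -822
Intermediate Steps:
Add(Add(-1570, 690), Function('U')(58)) = Add(Add(-1570, 690), 58) = Add(-880, 58) = -822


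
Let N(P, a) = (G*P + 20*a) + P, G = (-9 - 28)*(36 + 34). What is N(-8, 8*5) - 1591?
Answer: 19921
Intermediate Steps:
G = -2590 (G = -37*70 = -2590)
N(P, a) = -2589*P + 20*a (N(P, a) = (-2590*P + 20*a) + P = -2589*P + 20*a)
N(-8, 8*5) - 1591 = (-2589*(-8) + 20*(8*5)) - 1591 = (20712 + 20*40) - 1591 = (20712 + 800) - 1591 = 21512 - 1591 = 19921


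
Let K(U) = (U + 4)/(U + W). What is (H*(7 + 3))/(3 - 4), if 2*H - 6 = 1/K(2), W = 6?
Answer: -110/3 ≈ -36.667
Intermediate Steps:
K(U) = (4 + U)/(6 + U) (K(U) = (U + 4)/(U + 6) = (4 + U)/(6 + U))
H = 11/3 (H = 3 + 1/(2*(((4 + 2)/(6 + 2)))) = 3 + 1/(2*((6/8))) = 3 + 1/(2*(((⅛)*6))) = 3 + 1/(2*(¾)) = 3 + (½)*(4/3) = 3 + ⅔ = 11/3 ≈ 3.6667)
(H*(7 + 3))/(3 - 4) = (11*(7 + 3)/3)/(3 - 4) = ((11/3)*10)/(-1) = -1*110/3 = -110/3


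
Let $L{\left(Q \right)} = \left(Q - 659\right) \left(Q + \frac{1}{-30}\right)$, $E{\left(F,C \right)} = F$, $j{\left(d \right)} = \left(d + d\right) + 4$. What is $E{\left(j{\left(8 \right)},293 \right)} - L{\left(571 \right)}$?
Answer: $\frac{753976}{15} \approx 50265.0$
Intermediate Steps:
$j{\left(d \right)} = 4 + 2 d$ ($j{\left(d \right)} = 2 d + 4 = 4 + 2 d$)
$L{\left(Q \right)} = \left(-659 + Q\right) \left(- \frac{1}{30} + Q\right)$ ($L{\left(Q \right)} = \left(-659 + Q\right) \left(Q - \frac{1}{30}\right) = \left(-659 + Q\right) \left(- \frac{1}{30} + Q\right)$)
$E{\left(j{\left(8 \right)},293 \right)} - L{\left(571 \right)} = \left(4 + 2 \cdot 8\right) - \left(\frac{659}{30} + 571^{2} - \frac{11289241}{30}\right) = \left(4 + 16\right) - \left(\frac{659}{30} + 326041 - \frac{11289241}{30}\right) = 20 - - \frac{753676}{15} = 20 + \frac{753676}{15} = \frac{753976}{15}$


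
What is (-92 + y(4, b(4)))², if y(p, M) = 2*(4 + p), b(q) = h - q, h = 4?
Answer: 5776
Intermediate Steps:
b(q) = 4 - q
y(p, M) = 8 + 2*p
(-92 + y(4, b(4)))² = (-92 + (8 + 2*4))² = (-92 + (8 + 8))² = (-92 + 16)² = (-76)² = 5776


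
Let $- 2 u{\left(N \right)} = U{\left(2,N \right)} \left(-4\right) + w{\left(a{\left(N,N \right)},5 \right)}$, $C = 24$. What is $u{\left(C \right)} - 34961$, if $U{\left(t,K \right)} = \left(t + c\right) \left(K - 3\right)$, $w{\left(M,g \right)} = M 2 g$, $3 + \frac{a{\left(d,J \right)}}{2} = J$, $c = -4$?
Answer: $-35255$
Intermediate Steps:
$a{\left(d,J \right)} = -6 + 2 J$
$w{\left(M,g \right)} = 2 M g$
$U{\left(t,K \right)} = \left(-4 + t\right) \left(-3 + K\right)$ ($U{\left(t,K \right)} = \left(t - 4\right) \left(K - 3\right) = \left(-4 + t\right) \left(-3 + K\right)$)
$u{\left(N \right)} = 42 - 14 N$ ($u{\left(N \right)} = - \frac{\left(12 - 4 N - 6 + N 2\right) \left(-4\right) + 2 \left(-6 + 2 N\right) 5}{2} = - \frac{\left(12 - 4 N - 6 + 2 N\right) \left(-4\right) + \left(-60 + 20 N\right)}{2} = - \frac{\left(6 - 2 N\right) \left(-4\right) + \left(-60 + 20 N\right)}{2} = - \frac{\left(-24 + 8 N\right) + \left(-60 + 20 N\right)}{2} = - \frac{-84 + 28 N}{2} = 42 - 14 N$)
$u{\left(C \right)} - 34961 = \left(42 - 336\right) - 34961 = -294 - 34961 = -35255$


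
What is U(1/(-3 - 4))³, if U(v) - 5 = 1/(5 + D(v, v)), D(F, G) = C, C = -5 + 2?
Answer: 1331/8 ≈ 166.38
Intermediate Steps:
C = -3
D(F, G) = -3
U(v) = 11/2 (U(v) = 5 + 1/(5 - 3) = 5 + 1/2 = 5 + ½ = 11/2)
U(1/(-3 - 4))³ = (11/2)³ = 1331/8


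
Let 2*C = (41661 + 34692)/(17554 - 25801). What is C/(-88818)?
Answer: 25451/488321364 ≈ 5.2119e-5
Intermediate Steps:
C = -25451/5498 (C = ((41661 + 34692)/(17554 - 25801))/2 = (76353/(-8247))/2 = (76353*(-1/8247))/2 = (½)*(-25451/2749) = -25451/5498 ≈ -4.6291)
C/(-88818) = -25451/5498/(-88818) = -25451/5498*(-1/88818) = 25451/488321364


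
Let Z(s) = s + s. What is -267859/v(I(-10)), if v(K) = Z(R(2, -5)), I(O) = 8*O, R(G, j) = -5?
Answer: 267859/10 ≈ 26786.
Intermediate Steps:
Z(s) = 2*s
v(K) = -10 (v(K) = 2*(-5) = -10)
-267859/v(I(-10)) = -267859/(-10) = -267859*(-⅒) = 267859/10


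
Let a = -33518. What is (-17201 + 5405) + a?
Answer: -45314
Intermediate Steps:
(-17201 + 5405) + a = (-17201 + 5405) - 33518 = -11796 - 33518 = -45314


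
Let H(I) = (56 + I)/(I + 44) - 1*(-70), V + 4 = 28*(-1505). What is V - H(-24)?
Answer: -211078/5 ≈ -42216.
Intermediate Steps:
V = -42144 (V = -4 + 28*(-1505) = -4 - 42140 = -42144)
H(I) = 70 + (56 + I)/(44 + I) (H(I) = (56 + I)/(44 + I) + 70 = 70 + (56 + I)/(44 + I))
V - H(-24) = -42144 - (3136 + 71*(-24))/(44 - 24) = -42144 - (3136 - 1704)/20 = -42144 - 1432/20 = -42144 - 1*358/5 = -42144 - 358/5 = -211078/5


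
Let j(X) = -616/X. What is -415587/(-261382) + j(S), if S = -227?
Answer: 255349561/59333714 ≈ 4.3036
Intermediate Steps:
-415587/(-261382) + j(S) = -415587/(-261382) - 616/(-227) = -415587*(-1/261382) - 616*(-1/227) = 415587/261382 + 616/227 = 255349561/59333714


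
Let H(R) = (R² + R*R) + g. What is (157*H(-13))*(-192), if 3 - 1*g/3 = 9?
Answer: -9646080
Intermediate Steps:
g = -18 (g = 9 - 3*9 = 9 - 27 = -18)
H(R) = -18 + 2*R² (H(R) = (R² + R*R) - 18 = (R² + R²) - 18 = 2*R² - 18 = -18 + 2*R²)
(157*H(-13))*(-192) = (157*(-18 + 2*(-13)²))*(-192) = (157*(-18 + 2*169))*(-192) = (157*(-18 + 338))*(-192) = (157*320)*(-192) = 50240*(-192) = -9646080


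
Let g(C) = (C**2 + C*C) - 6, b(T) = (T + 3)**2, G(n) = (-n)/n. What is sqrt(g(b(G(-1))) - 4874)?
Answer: 4*I*sqrt(303) ≈ 69.628*I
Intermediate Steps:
G(n) = -1
b(T) = (3 + T)**2
g(C) = -6 + 2*C**2 (g(C) = (C**2 + C**2) - 6 = 2*C**2 - 6 = -6 + 2*C**2)
sqrt(g(b(G(-1))) - 4874) = sqrt((-6 + 2*((3 - 1)**2)**2) - 4874) = sqrt((-6 + 2*(2**2)**2) - 4874) = sqrt((-6 + 2*4**2) - 4874) = sqrt((-6 + 2*16) - 4874) = sqrt((-6 + 32) - 4874) = sqrt(26 - 4874) = sqrt(-4848) = 4*I*sqrt(303)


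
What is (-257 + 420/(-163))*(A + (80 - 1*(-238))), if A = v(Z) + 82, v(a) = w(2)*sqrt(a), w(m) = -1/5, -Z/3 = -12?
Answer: -84368134/815 ≈ -1.0352e+5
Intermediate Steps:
Z = 36 (Z = -3*(-12) = 36)
w(m) = -1/5 (w(m) = -1*1/5 = -1/5)
v(a) = -sqrt(a)/5
A = 404/5 (A = -sqrt(36)/5 + 82 = -1/5*6 + 82 = -6/5 + 82 = 404/5 ≈ 80.800)
(-257 + 420/(-163))*(A + (80 - 1*(-238))) = (-257 + 420/(-163))*(404/5 + (80 - 1*(-238))) = (-257 + 420*(-1/163))*(404/5 + (80 + 238)) = (-257 - 420/163)*(404/5 + 318) = -42311/163*1994/5 = -84368134/815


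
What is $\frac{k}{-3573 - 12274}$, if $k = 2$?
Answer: $- \frac{2}{15847} \approx -0.00012621$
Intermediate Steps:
$\frac{k}{-3573 - 12274} = \frac{1}{-3573 - 12274} \cdot 2 = \frac{1}{-15847} \cdot 2 = \left(- \frac{1}{15847}\right) 2 = - \frac{2}{15847}$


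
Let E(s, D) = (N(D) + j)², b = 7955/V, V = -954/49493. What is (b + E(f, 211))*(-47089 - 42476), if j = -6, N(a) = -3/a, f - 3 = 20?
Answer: 523272467231377955/14157678 ≈ 3.6960e+10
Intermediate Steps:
f = 23 (f = 3 + 20 = 23)
V = -954/49493 (V = -954*1/49493 = -954/49493 ≈ -0.019275)
b = -393716815/954 (b = 7955/(-954/49493) = 7955*(-49493/954) = -393716815/954 ≈ -4.1270e+5)
E(s, D) = (-6 - 3/D)² (E(s, D) = (-3/D - 6)² = (-6 - 3/D)²)
(b + E(f, 211))*(-47089 - 42476) = (-393716815/954 + (6 + 3/211)²)*(-47089 - 42476) = (-393716815/954 + (6 + 3*(1/211))²)*(-89565) = (-393716815/954 + (6 + 3/211)²)*(-89565) = (-393716815/954 + (1269/211)²)*(-89565) = (-393716815/954 + 1610361/44521)*(-89565) = -17527130036221/42473034*(-89565) = 523272467231377955/14157678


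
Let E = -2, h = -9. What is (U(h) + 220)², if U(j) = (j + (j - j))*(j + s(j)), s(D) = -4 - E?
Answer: 101761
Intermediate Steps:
s(D) = -2 (s(D) = -4 - 1*(-2) = -4 + 2 = -2)
U(j) = j*(-2 + j) (U(j) = (j + (j - j))*(j - 2) = (j + 0)*(-2 + j) = j*(-2 + j))
(U(h) + 220)² = (-9*(-2 - 9) + 220)² = (-9*(-11) + 220)² = (99 + 220)² = 319² = 101761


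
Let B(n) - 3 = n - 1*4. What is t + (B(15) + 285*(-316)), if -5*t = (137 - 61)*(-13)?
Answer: -449242/5 ≈ -89848.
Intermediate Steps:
B(n) = -1 + n (B(n) = 3 + (n - 1*4) = 3 + (n - 4) = 3 + (-4 + n) = -1 + n)
t = 988/5 (t = -(137 - 61)*(-13)/5 = -76*(-13)/5 = -⅕*(-988) = 988/5 ≈ 197.60)
t + (B(15) + 285*(-316)) = 988/5 + ((-1 + 15) + 285*(-316)) = 988/5 + (14 - 90060) = 988/5 - 90046 = -449242/5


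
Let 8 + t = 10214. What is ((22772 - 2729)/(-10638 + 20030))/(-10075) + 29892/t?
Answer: 471384667657/160956104400 ≈ 2.9287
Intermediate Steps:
t = 10206 (t = -8 + 10214 = 10206)
((22772 - 2729)/(-10638 + 20030))/(-10075) + 29892/t = ((22772 - 2729)/(-10638 + 20030))/(-10075) + 29892/10206 = (20043/9392)*(-1/10075) + 29892*(1/10206) = (20043*(1/9392))*(-1/10075) + 4982/1701 = (20043/9392)*(-1/10075) + 4982/1701 = -20043/94624400 + 4982/1701 = 471384667657/160956104400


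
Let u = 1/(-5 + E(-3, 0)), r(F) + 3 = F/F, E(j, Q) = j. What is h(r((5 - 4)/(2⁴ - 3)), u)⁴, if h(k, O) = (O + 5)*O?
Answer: 2313441/16777216 ≈ 0.13789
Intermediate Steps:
r(F) = -2 (r(F) = -3 + F/F = -3 + 1 = -2)
u = -⅛ (u = 1/(-5 - 3) = 1/(-8) = -⅛ ≈ -0.12500)
h(k, O) = O*(5 + O) (h(k, O) = (5 + O)*O = O*(5 + O))
h(r((5 - 4)/(2⁴ - 3)), u)⁴ = (-(5 - ⅛)/8)⁴ = (-⅛*39/8)⁴ = (-39/64)⁴ = 2313441/16777216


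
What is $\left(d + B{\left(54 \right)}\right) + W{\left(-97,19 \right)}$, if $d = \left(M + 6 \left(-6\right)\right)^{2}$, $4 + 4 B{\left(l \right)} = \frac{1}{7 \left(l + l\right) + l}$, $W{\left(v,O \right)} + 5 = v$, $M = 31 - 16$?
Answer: $\frac{1095121}{3240} \approx 338.0$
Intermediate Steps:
$M = 15$ ($M = 31 - 16 = 15$)
$W{\left(v,O \right)} = -5 + v$
$B{\left(l \right)} = -1 + \frac{1}{60 l}$ ($B{\left(l \right)} = -1 + \frac{1}{4 \left(7 \left(l + l\right) + l\right)} = -1 + \frac{1}{4 \left(7 \cdot 2 l + l\right)} = -1 + \frac{1}{4 \left(14 l + l\right)} = -1 + \frac{1}{4 \cdot 15 l} = -1 + \frac{\frac{1}{15} \frac{1}{l}}{4} = -1 + \frac{1}{60 l}$)
$d = 441$ ($d = \left(15 + 6 \left(-6\right)\right)^{2} = \left(15 - 36\right)^{2} = \left(-21\right)^{2} = 441$)
$\left(d + B{\left(54 \right)}\right) + W{\left(-97,19 \right)} = \left(441 + \frac{\frac{1}{60} - 54}{54}\right) - 102 = \left(441 + \frac{1}{54} \left(- \frac{3239}{60}\right)\right) - 102 = \left(441 - \frac{3239}{3240}\right) - 102 = \frac{1425601}{3240} - 102 = \frac{1095121}{3240}$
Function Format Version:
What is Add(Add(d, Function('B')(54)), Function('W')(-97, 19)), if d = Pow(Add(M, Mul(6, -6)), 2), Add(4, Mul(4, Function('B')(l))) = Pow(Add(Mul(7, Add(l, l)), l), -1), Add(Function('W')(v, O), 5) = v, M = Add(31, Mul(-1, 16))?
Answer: Rational(1095121, 3240) ≈ 338.00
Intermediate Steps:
M = 15 (M = Add(31, -16) = 15)
Function('W')(v, O) = Add(-5, v)
Function('B')(l) = Add(-1, Mul(Rational(1, 60), Pow(l, -1))) (Function('B')(l) = Add(-1, Mul(Rational(1, 4), Pow(Add(Mul(7, Add(l, l)), l), -1))) = Add(-1, Mul(Rational(1, 4), Pow(Add(Mul(7, Mul(2, l)), l), -1))) = Add(-1, Mul(Rational(1, 4), Pow(Add(Mul(14, l), l), -1))) = Add(-1, Mul(Rational(1, 4), Pow(Mul(15, l), -1))) = Add(-1, Mul(Rational(1, 4), Mul(Rational(1, 15), Pow(l, -1)))) = Add(-1, Mul(Rational(1, 60), Pow(l, -1))))
d = 441 (d = Pow(Add(15, Mul(6, -6)), 2) = Pow(Add(15, -36), 2) = Pow(-21, 2) = 441)
Add(Add(d, Function('B')(54)), Function('W')(-97, 19)) = Add(Add(441, Mul(Pow(54, -1), Add(Rational(1, 60), Mul(-1, 54)))), Add(-5, -97)) = Add(Add(441, Mul(Rational(1, 54), Add(Rational(1, 60), -54))), -102) = Add(Add(441, Mul(Rational(1, 54), Rational(-3239, 60))), -102) = Add(Add(441, Rational(-3239, 3240)), -102) = Add(Rational(1425601, 3240), -102) = Rational(1095121, 3240)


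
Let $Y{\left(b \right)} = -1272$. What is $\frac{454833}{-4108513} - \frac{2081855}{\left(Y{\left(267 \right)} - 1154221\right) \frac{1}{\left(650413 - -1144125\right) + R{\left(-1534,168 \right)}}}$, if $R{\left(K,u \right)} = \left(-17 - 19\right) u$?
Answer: $\frac{15297541662253763681}{4747358011909} \approx 3.2223 \cdot 10^{6}$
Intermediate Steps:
$R{\left(K,u \right)} = - 36 u$
$\frac{454833}{-4108513} - \frac{2081855}{\left(Y{\left(267 \right)} - 1154221\right) \frac{1}{\left(650413 - -1144125\right) + R{\left(-1534,168 \right)}}} = \frac{454833}{-4108513} - \frac{2081855}{\left(-1272 - 1154221\right) \frac{1}{\left(650413 - -1144125\right) - 6048}} = 454833 \left(- \frac{1}{4108513}\right) - \frac{2081855}{\left(-1155493\right) \frac{1}{\left(650413 + 1144125\right) - 6048}} = - \frac{454833}{4108513} - \frac{2081855}{\left(-1155493\right) \frac{1}{1794538 - 6048}} = - \frac{454833}{4108513} - \frac{2081855}{\left(-1155493\right) \frac{1}{1788490}} = - \frac{454833}{4108513} - \frac{2081855}{- \frac{1155493}{1788490}} = - \frac{454833}{4108513} - - \frac{3723376848950}{1155493} = - \frac{454833}{4108513} + \frac{3723376848950}{1155493} = \frac{15297541662253763681}{4747358011909}$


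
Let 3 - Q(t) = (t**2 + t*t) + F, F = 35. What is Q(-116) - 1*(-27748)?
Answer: 804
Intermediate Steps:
Q(t) = -32 - 2*t**2 (Q(t) = 3 - ((t**2 + t*t) + 35) = 3 - ((t**2 + t**2) + 35) = 3 - (2*t**2 + 35) = 3 - (35 + 2*t**2) = 3 + (-35 - 2*t**2) = -32 - 2*t**2)
Q(-116) - 1*(-27748) = (-32 - 2*(-116)**2) - 1*(-27748) = (-32 - 2*13456) + 27748 = (-32 - 26912) + 27748 = -26944 + 27748 = 804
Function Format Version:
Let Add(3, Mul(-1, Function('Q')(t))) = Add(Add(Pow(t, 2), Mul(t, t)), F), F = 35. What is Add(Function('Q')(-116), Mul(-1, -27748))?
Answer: 804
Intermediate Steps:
Function('Q')(t) = Add(-32, Mul(-2, Pow(t, 2))) (Function('Q')(t) = Add(3, Mul(-1, Add(Add(Pow(t, 2), Mul(t, t)), 35))) = Add(3, Mul(-1, Add(Add(Pow(t, 2), Pow(t, 2)), 35))) = Add(3, Mul(-1, Add(Mul(2, Pow(t, 2)), 35))) = Add(3, Mul(-1, Add(35, Mul(2, Pow(t, 2))))) = Add(3, Add(-35, Mul(-2, Pow(t, 2)))) = Add(-32, Mul(-2, Pow(t, 2))))
Add(Function('Q')(-116), Mul(-1, -27748)) = Add(Add(-32, Mul(-2, Pow(-116, 2))), Mul(-1, -27748)) = Add(Add(-32, Mul(-2, 13456)), 27748) = Add(Add(-32, -26912), 27748) = Add(-26944, 27748) = 804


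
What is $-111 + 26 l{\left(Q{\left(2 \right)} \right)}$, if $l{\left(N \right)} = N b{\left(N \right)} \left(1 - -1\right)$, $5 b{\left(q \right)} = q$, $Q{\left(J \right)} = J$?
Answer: $- \frac{347}{5} \approx -69.4$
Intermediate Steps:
$b{\left(q \right)} = \frac{q}{5}$
$l{\left(N \right)} = \frac{2 N^{2}}{5}$ ($l{\left(N \right)} = N \frac{N}{5} \left(1 - -1\right) = \frac{N^{2}}{5} \left(1 + 1\right) = \frac{N^{2}}{5} \cdot 2 = \frac{2 N^{2}}{5}$)
$-111 + 26 l{\left(Q{\left(2 \right)} \right)} = -111 + 26 \frac{2 \cdot 2^{2}}{5} = -111 + 26 \cdot \frac{2}{5} \cdot 4 = -111 + 26 \cdot \frac{8}{5} = -111 + \frac{208}{5} = - \frac{347}{5}$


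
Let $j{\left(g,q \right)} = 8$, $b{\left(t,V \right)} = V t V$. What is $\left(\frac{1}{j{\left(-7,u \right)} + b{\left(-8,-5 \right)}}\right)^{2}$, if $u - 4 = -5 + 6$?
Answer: $\frac{1}{36864} \approx 2.7127 \cdot 10^{-5}$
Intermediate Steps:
$u = 5$ ($u = 4 + \left(-5 + 6\right) = 4 + 1 = 5$)
$b{\left(t,V \right)} = t V^{2}$
$\left(\frac{1}{j{\left(-7,u \right)} + b{\left(-8,-5 \right)}}\right)^{2} = \left(\frac{1}{8 - 8 \left(-5\right)^{2}}\right)^{2} = \left(\frac{1}{8 - 200}\right)^{2} = \left(\frac{1}{-192}\right)^{2} = \left(- \frac{1}{192}\right)^{2} = \frac{1}{36864}$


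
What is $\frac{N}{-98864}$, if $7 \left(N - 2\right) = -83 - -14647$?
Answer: $- \frac{197}{9352} \approx -0.021065$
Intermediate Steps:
$N = \frac{14578}{7}$ ($N = 2 + \frac{-83 - -14647}{7} = 2 + \frac{-83 + 14647}{7} = 2 + \frac{1}{7} \cdot 14564 = 2 + \frac{14564}{7} = \frac{14578}{7} \approx 2082.6$)
$\frac{N}{-98864} = \frac{14578}{7 \left(-98864\right)} = \frac{14578}{7} \left(- \frac{1}{98864}\right) = - \frac{197}{9352}$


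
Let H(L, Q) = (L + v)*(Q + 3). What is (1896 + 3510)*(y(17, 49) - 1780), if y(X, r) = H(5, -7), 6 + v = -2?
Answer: -9557808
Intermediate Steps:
v = -8 (v = -6 - 2 = -8)
H(L, Q) = (-8 + L)*(3 + Q) (H(L, Q) = (L - 8)*(Q + 3) = (-8 + L)*(3 + Q))
y(X, r) = 12 (y(X, r) = -24 - 8*(-7) + 3*5 + 5*(-7) = -24 + 56 + 15 - 35 = 12)
(1896 + 3510)*(y(17, 49) - 1780) = (1896 + 3510)*(12 - 1780) = 5406*(-1768) = -9557808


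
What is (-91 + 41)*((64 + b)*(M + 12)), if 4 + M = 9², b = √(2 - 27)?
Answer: -284800 - 22250*I ≈ -2.848e+5 - 22250.0*I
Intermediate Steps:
b = 5*I (b = √(-25) = 5*I ≈ 5.0*I)
M = 77 (M = -4 + 9² = -4 + 81 = 77)
(-91 + 41)*((64 + b)*(M + 12)) = (-91 + 41)*((64 + 5*I)*(77 + 12)) = -50*(64 + 5*I)*89 = -50*(5696 + 445*I) = -284800 - 22250*I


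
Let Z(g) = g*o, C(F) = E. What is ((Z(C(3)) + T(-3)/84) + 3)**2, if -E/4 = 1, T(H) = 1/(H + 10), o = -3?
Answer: 77810041/345744 ≈ 225.05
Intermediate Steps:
T(H) = 1/(10 + H)
E = -4 (E = -4*1 = -4)
C(F) = -4
Z(g) = -3*g (Z(g) = g*(-3) = -3*g)
((Z(C(3)) + T(-3)/84) + 3)**2 = ((-3*(-4) + 1/((10 - 3)*84)) + 3)**2 = ((12 + (1/84)/7) + 3)**2 = ((12 + (1/7)*(1/84)) + 3)**2 = ((12 + 1/588) + 3)**2 = (7057/588 + 3)**2 = (8821/588)**2 = 77810041/345744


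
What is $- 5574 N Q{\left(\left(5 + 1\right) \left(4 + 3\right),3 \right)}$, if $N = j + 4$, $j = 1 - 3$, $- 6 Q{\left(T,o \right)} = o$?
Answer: $5574$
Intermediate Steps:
$Q{\left(T,o \right)} = - \frac{o}{6}$
$j = -2$
$N = 2$ ($N = -2 + 4 = 2$)
$- 5574 N Q{\left(\left(5 + 1\right) \left(4 + 3\right),3 \right)} = - 5574 \cdot 2 \left(\left(- \frac{1}{6}\right) 3\right) = - 5574 \cdot 2 \left(- \frac{1}{2}\right) = \left(-5574\right) \left(-1\right) = 5574$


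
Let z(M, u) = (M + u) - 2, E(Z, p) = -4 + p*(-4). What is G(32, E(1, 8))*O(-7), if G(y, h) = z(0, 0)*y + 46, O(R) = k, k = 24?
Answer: -432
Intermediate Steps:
E(Z, p) = -4 - 4*p
z(M, u) = -2 + M + u
O(R) = 24
G(y, h) = 46 - 2*y (G(y, h) = (-2 + 0 + 0)*y + 46 = -2*y + 46 = 46 - 2*y)
G(32, E(1, 8))*O(-7) = (46 - 2*32)*24 = (46 - 64)*24 = -18*24 = -432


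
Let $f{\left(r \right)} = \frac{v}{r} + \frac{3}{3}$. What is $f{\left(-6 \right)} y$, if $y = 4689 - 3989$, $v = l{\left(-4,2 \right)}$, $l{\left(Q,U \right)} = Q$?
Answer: $\frac{3500}{3} \approx 1166.7$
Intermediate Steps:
$v = -4$
$f{\left(r \right)} = 1 - \frac{4}{r}$ ($f{\left(r \right)} = - \frac{4}{r} + \frac{3}{3} = - \frac{4}{r} + 3 \cdot \frac{1}{3} = - \frac{4}{r} + 1 = 1 - \frac{4}{r}$)
$y = 700$ ($y = 4689 - 3989 = 700$)
$f{\left(-6 \right)} y = \frac{-4 - 6}{-6} \cdot 700 = \left(- \frac{1}{6}\right) \left(-10\right) 700 = \frac{5}{3} \cdot 700 = \frac{3500}{3}$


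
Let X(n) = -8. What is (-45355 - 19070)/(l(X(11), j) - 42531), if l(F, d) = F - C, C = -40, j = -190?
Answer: 64425/42499 ≈ 1.5159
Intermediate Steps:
l(F, d) = 40 + F (l(F, d) = F - 1*(-40) = F + 40 = 40 + F)
(-45355 - 19070)/(l(X(11), j) - 42531) = (-45355 - 19070)/((40 - 8) - 42531) = -64425/(32 - 42531) = -64425/(-42499) = -64425*(-1/42499) = 64425/42499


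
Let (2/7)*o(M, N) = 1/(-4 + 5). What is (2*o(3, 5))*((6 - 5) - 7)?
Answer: -42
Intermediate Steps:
o(M, N) = 7/2 (o(M, N) = 7/(2*(-4 + 5)) = (7/2)/1 = (7/2)*1 = 7/2)
(2*o(3, 5))*((6 - 5) - 7) = (2*(7/2))*((6 - 5) - 7) = 7*(1 - 7) = 7*(-6) = -42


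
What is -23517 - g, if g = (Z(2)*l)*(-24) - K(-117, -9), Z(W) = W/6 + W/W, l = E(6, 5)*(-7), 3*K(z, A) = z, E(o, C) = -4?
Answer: -22660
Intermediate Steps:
K(z, A) = z/3
l = 28 (l = -4*(-7) = 28)
Z(W) = 1 + W/6 (Z(W) = W*(⅙) + 1 = W/6 + 1 = 1 + W/6)
g = -857 (g = ((1 + (⅙)*2)*28)*(-24) - (-117)/3 = ((1 + ⅓)*28)*(-24) - 1*(-39) = ((4/3)*28)*(-24) + 39 = (112/3)*(-24) + 39 = -896 + 39 = -857)
-23517 - g = -23517 - 1*(-857) = -23517 + 857 = -22660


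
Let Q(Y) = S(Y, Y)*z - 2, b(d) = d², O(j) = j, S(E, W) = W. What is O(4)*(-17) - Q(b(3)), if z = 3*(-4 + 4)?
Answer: -66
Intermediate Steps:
z = 0 (z = 3*0 = 0)
Q(Y) = -2 (Q(Y) = Y*0 - 2 = 0 - 2 = -2)
O(4)*(-17) - Q(b(3)) = 4*(-17) - 1*(-2) = -68 + 2 = -66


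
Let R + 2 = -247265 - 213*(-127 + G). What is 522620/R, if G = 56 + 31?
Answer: -522620/238747 ≈ -2.1890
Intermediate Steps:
G = 87
R = -238747 (R = -2 + (-247265 - 213*(-127 + 87)) = -2 + (-247265 - 213*(-40)) = -2 + (-247265 - 1*(-8520)) = -2 + (-247265 + 8520) = -2 - 238745 = -238747)
522620/R = 522620/(-238747) = 522620*(-1/238747) = -522620/238747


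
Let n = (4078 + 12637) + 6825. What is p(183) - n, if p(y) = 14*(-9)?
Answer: -23666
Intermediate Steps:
p(y) = -126
n = 23540 (n = 16715 + 6825 = 23540)
p(183) - n = -126 - 1*23540 = -126 - 23540 = -23666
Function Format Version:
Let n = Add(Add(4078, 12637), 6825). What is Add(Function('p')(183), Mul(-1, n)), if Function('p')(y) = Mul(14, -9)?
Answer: -23666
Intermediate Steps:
Function('p')(y) = -126
n = 23540 (n = Add(16715, 6825) = 23540)
Add(Function('p')(183), Mul(-1, n)) = Add(-126, Mul(-1, 23540)) = Add(-126, -23540) = -23666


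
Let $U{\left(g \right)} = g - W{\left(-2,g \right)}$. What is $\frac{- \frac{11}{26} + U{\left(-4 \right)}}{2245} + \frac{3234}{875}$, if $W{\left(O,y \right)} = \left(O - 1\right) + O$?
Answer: $\frac{5393763}{1459250} \approx 3.6963$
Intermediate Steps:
$W{\left(O,y \right)} = -1 + 2 O$ ($W{\left(O,y \right)} = \left(-1 + O\right) + O = -1 + 2 O$)
$U{\left(g \right)} = 5 + g$ ($U{\left(g \right)} = g - \left(-1 + 2 \left(-2\right)\right) = g - \left(-1 - 4\right) = g - -5 = g + 5 = 5 + g$)
$\frac{- \frac{11}{26} + U{\left(-4 \right)}}{2245} + \frac{3234}{875} = \frac{- \frac{11}{26} + \left(5 - 4\right)}{2245} + \frac{3234}{875} = \left(\left(-11\right) \frac{1}{26} + 1\right) \frac{1}{2245} + 3234 \cdot \frac{1}{875} = \left(- \frac{11}{26} + 1\right) \frac{1}{2245} + \frac{462}{125} = \frac{15}{26} \cdot \frac{1}{2245} + \frac{462}{125} = \frac{3}{11674} + \frac{462}{125} = \frac{5393763}{1459250}$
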